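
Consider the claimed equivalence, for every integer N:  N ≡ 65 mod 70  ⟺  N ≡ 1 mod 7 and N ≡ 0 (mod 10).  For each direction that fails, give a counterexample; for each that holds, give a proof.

(⇒) fails and (⇐) fails.

(→) This fails: N = 65 gives 65 ≡ 65 (mod 70) but 65 ≡ 2 (mod 7), so the conjunction on the right does not hold.

(←) This fails: N = 50 satisfies both congruences on the right (50 ≡ 1 mod 7 and 50 ≡ 0 mod 10) yet 50 ≡ 50 (mod 70), not 65.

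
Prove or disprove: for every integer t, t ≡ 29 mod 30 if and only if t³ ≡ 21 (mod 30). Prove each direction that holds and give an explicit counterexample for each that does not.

Both directions fail.

(→) This fails: take t = 29. Then 29 ≡ 29 (mod 30), but 29³ = 24389 ≡ 29 (mod 30), not 21.

(←) This fails: take t = 21. Then 21³ = 9261 ≡ 21 (mod 30), yet 21 ≡ 21 (mod 30), not 29.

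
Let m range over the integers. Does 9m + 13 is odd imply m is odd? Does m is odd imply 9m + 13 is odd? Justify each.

(→) This fails: m = 6 gives 9m + 13 = 67, which is odd, but 6 is even, not odd.

(←) This also fails: m = 7 is odd, but 9m + 13 = 76 is even, not odd.

Both directions fail.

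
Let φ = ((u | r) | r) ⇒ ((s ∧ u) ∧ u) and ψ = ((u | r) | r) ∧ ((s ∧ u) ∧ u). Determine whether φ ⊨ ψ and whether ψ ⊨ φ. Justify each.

Forward direction. This fails. Under s = F, u = F, r = F, the left side is true but the right side is false.

Converse. Assume the antecedent. If s is true, the antecedent forces (s = T, u = T, r = F) or (s = T, u = T, r = T), and ((u | r) | r) ⇒ ((s ∧ u) ∧ u) holds there. If s is false, the antecedent cannot hold. Either way ((u | r) | r) ⇒ ((s ∧ u) ∧ u) holds.

Only the converse holds.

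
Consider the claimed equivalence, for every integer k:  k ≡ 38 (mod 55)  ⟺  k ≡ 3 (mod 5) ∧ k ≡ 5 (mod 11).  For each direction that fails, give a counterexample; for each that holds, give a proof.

(→) Suppose k ≡ 38 (mod 55); write k = 55j + 38. Since 5 ∣ 55, reducing mod 5 gives k ≡ 38 ≡ 3 (mod 5); since 11 ∣ 55, reducing mod 11 gives k ≡ 38 ≡ 5 (mod 11).

(←) Conversely, if k ≡ 3 (mod 5) and k ≡ 5 (mod 11), then by the Chinese remainder theorem k ≡ 38 (mod 55). This is exactly k ≡ 38 (mod 55).

The biconditional holds.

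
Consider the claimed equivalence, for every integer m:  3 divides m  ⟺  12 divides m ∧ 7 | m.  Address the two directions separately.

[⇐] Suppose 12 ∣ m and 7 ∣ m. Any common multiple of 12 and 7 is a multiple of their lcm; here gcd(12, 7) = 1, so lcm(12, 7) = 12·7 = 84, so 84 ∣ m. Since 3 ∣ 84, it follows that 3 ∣ m.

[⇒] This fails: take m = 3. Certainly 3 ∣ 3, but 12 ∤ 3.

(⇒) fails; (⇐) holds.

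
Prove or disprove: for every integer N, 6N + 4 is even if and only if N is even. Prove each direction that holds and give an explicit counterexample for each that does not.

Not equivalent: only (⇐) holds.

Forward direction. This fails: take N = 7. Then 6N + 4 = 46, which is even, yet N = 7 is odd, not even.

Converse. Suppose N is even. Since 6 is even, 6N is even for every N, so 6N + 4 has the same parity as 4, which is even. Hence 6N + 4 is even.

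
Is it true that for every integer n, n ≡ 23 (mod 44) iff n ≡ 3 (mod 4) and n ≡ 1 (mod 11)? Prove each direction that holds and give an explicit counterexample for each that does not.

Forward direction. Suppose n ≡ 23 (mod 44); write n = 44j + 23. Since 4 ∣ 44, reducing mod 4 gives n ≡ 23 ≡ 3 (mod 4); since 11 ∣ 44, reducing mod 11 gives n ≡ 23 ≡ 1 (mod 11).

Converse. If n ≡ 3 (mod 4) and n ≡ 1 (mod 11), then by the Chinese remainder theorem n ≡ 23 (mod 44). This is exactly n ≡ 23 (mod 44).

Both implications hold.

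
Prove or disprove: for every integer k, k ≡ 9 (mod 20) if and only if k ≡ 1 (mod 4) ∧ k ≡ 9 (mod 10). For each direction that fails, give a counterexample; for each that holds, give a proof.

Both directions hold.

(⇒) Suppose k ≡ 9 (mod 20); write k = 20j + 9. Since 4 ∣ 20, reducing mod 4 gives k ≡ 9 ≡ 1 (mod 4); since 10 ∣ 20, reducing mod 10 gives k ≡ 9 (mod 10).

(⇐) Conversely, if k ≡ 1 (mod 4) and k ≡ 9 (mod 10), then by the Chinese remainder theorem k ≡ 9 (mod 20). This is exactly k ≡ 9 (mod 20).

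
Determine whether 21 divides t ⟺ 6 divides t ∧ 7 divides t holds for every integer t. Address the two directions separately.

(→) This fails: take t = 21. Certainly 21 ∣ 21, but 6 ∤ 21.

(←) Suppose 6 ∣ t and 7 ∣ t. Any common multiple of 6 and 7 is a multiple of their lcm; here gcd(6, 7) = 1, so lcm(6, 7) = 6·7 = 42, so 42 ∣ t. Since 21 ∣ 42, it follows that 21 ∣ t.

Only the reverse direction holds.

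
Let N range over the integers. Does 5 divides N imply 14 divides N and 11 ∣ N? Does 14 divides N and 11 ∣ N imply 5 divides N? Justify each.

[⇒] This fails: take N = 5. Certainly 5 ∣ 5, but 14 ∤ 5.

[⇐] This fails: take N = 154. Both 14 ∣ 154 and 11 ∣ 154, yet 154 is not a multiple of 5 (since 154 = 30·5 + 4), so 5 ∤ 154.

Neither direction holds.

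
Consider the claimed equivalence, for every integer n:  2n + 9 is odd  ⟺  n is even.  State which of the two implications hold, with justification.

Forward direction. This fails: take n = 7. Then 2n + 9 = 23, which is odd, yet n = 7 is odd, not even.

Converse. Suppose n is even. Since 2 is even, 2n is even for every n, so 2n + 9 has the same parity as 9, which is odd. Hence 2n + 9 is odd.

Not equivalent: only (⇐) holds.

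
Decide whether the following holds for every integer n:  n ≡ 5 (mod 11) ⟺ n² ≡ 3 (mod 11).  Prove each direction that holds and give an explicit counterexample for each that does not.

Only the forward implication holds.

Forward direction. Suppose n ≡ 5 (mod 11). Write n = 11j + 5. Then (11j + 5)² = 121j² + 110j + 25 = 11(11j² + 10j + 2) + 3, so n² ≡ 3 (mod 11).

Converse. This fails: take n = 6. Then 6² = 36 ≡ 3 (mod 11), yet 6 ≡ 6 (mod 11), not 5.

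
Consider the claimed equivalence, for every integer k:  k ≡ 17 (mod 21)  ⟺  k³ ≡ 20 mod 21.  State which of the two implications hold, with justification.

Forward direction. Suppose k ≡ 17 (mod 21). Write k = 21j + 17. Then (21j + 17)³ = 9261j³ + 22491j² + 18207j + 4913 = 21(441j³ + 1071j² + 867j + 233) + 20, so k³ ≡ 20 (mod 21).

Converse. This fails: take k = 5. Then 5³ = 125 ≡ 20 (mod 21), yet 5 ≡ 5 (mod 21), not 17.

Not equivalent: only (⇒) holds.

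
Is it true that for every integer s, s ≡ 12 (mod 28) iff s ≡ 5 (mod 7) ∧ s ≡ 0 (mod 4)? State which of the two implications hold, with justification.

Equivalent; both directions hold.

(⟹) Suppose s ≡ 12 (mod 28); write s = 28j + 12. Since 7 ∣ 28, reducing mod 7 gives s ≡ 12 ≡ 5 (mod 7); since 4 ∣ 28, reducing mod 4 gives s ≡ 12 ≡ 0 (mod 4).

(⟸) Conversely, if s ≡ 5 (mod 7) and s ≡ 0 (mod 4), then by the Chinese remainder theorem s ≡ 12 (mod 28). This is exactly s ≡ 12 (mod 28).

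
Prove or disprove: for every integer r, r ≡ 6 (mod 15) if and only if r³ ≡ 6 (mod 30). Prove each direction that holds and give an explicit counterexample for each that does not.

Only the reverse direction holds.

(→) This fails: take r = 21. Then 21 ≡ 6 (mod 15), but 21³ = 9261 ≡ 21 (mod 30), not 6.

(←) Conversely, the residues r modulo 30 with r³ ≡ 6 (mod 30) are exactly {6}, and each is ≡ 6 (mod 15).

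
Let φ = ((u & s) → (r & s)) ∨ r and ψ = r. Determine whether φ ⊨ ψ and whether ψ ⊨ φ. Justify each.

Only the reverse direction holds.

(⇒) This fails. Under u = F, s = F, r = F, the left side is true but the right side is false.

(⇐) Assume the antecedent. If u is true, the antecedent forces (u = T, s = F, r = T) or (u = T, s = T, r = T), and ((u & s) → (r & s)) ∨ r holds there. If u is false, ((u & s) → (r & s)) ∨ r reduces to true regardless of the other variables. Either way ((u & s) → (r & s)) ∨ r holds.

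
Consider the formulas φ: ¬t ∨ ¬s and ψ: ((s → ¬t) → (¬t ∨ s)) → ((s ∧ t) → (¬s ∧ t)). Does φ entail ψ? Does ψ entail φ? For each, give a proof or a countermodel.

Both implications hold.

(→) Assume the antecedent. If s is true, the antecedent forces (s = T, t = F), and the consequent holds there. If s is false, the consequent reduces to true regardless of the other variables. Either way the consequent holds.

(←) Assume the antecedent. If s is true, the antecedent forces (s = T, t = F), and ¬t ∨ ¬s holds there. If s is false, ¬t ∨ ¬s reduces to true regardless of the other variables. Either way ¬t ∨ ¬s holds.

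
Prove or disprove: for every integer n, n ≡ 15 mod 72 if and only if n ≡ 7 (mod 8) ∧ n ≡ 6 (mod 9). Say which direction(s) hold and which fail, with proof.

[⇐] If n ≡ 7 (mod 8) and n ≡ 6 (mod 9), then by the Chinese remainder theorem n ≡ 15 (mod 72). This is exactly n ≡ 15 (mod 72).

[⇒] Suppose n ≡ 15 (mod 72); write n = 72j + 15. Since 8 ∣ 72, reducing mod 8 gives n ≡ 15 ≡ 7 (mod 8); since 9 ∣ 72, reducing mod 9 gives n ≡ 15 ≡ 6 (mod 9).

Both directions hold.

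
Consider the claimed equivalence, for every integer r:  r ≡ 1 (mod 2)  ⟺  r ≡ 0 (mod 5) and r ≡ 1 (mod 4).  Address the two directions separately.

Forward direction. This fails: r = 1 gives 1 ≡ 1 (mod 2) but 1 ≡ 1 (mod 5), so the conjunction on the right does not hold.

Converse. If r ≡ 0 (mod 5) and r ≡ 1 (mod 4), then by the Chinese remainder theorem r ≡ 5 (mod 20). Since 5 ≡ 1 (mod 2) and 2 ∣ 20, we get r ≡ 1 (mod 2).

Not equivalent: only (⇐) holds.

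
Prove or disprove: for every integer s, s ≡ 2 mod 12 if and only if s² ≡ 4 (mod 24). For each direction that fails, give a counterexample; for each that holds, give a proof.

[⇒] Suppose s ≡ 2 (mod 12). Working modulo 24, s ∈ {2, 14}; for each such r, r² ≡ 4 (mod 24).

[⇐] This fails: take s = 10. Then 10² = 100 ≡ 4 (mod 24), yet 10 ≡ 10 (mod 12), not 2.

Not equivalent: only (⇒) holds.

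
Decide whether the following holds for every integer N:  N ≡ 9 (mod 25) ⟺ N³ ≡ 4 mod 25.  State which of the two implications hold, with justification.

Both directions hold; the statement is true.

Converse. Suppose N³ ≡ 4 (mod 25). The only residue r in {0, …, 24} with r³ ≡ 4 (mod 25) is r = 9, so N ≡ 9 (mod 25).

Forward direction. Suppose N ≡ 9 (mod 25). Write N = 25j + 9. Then (25j + 9)³ = 15625j³ + 16875j² + 6075j + 729 = 25(625j³ + 675j² + 243j + 29) + 4, so N³ ≡ 4 (mod 25).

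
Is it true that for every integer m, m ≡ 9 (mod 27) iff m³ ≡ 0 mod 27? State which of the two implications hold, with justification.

(←) This fails: take m = 0. Then 0³ = 0 ≡ 0 (mod 27), yet 0 ≡ 0 (mod 27), not 9.

(→) Suppose m ≡ 9 (mod 27). Write m = 27j + 9. Then (27j + 9)³ = 19683j³ + 19683j² + 6561j + 729 = 27(729j³ + 729j² + 243j + 27) + 0, so m³ ≡ 0 (mod 27).

The forward direction holds; the converse fails.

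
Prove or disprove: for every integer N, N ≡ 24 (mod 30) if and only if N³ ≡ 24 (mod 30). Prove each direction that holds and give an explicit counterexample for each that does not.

Forward direction. Suppose N ≡ 24 (mod 30). Write N = 30j + 24. Then (30j + 24)³ = 27000j³ + 64800j² + 51840j + 13824 = 30(900j³ + 2160j² + 1728j + 460) + 24, so N³ ≡ 24 (mod 30).

Converse. Suppose N³ ≡ 24 (mod 30). The only residue r in {0, …, 29} with r³ ≡ 24 (mod 30) is r = 24, so N ≡ 24 (mod 30).

Equivalent; both directions hold.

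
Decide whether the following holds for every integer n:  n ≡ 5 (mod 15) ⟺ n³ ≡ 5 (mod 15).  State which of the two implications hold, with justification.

Both implications hold.

(⇒) Suppose n ≡ 5 (mod 15). Write n = 15j + 5. Then (15j + 5)³ = 3375j³ + 3375j² + 1125j + 125 = 15(225j³ + 225j² + 75j + 8) + 5, so n³ ≡ 5 (mod 15).

(⇐) Conversely, suppose n³ ≡ 5 (mod 15). The only residue r in {0, …, 14} with r³ ≡ 5 (mod 15) is r = 5, so n ≡ 5 (mod 15).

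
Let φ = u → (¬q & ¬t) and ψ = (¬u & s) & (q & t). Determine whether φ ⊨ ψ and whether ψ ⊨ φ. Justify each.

(→) This fails. Under t = F, u = F, q = F, s = F, the left side is true but the right side is false.

(←) Assume the antecedent. If t is true, the antecedent forces (t = T, u = F, q = T, s = T), and u → (¬q & ¬t) holds there. If t is false, the antecedent cannot hold. Either way u → (¬q & ¬t) holds.

Only the converse holds.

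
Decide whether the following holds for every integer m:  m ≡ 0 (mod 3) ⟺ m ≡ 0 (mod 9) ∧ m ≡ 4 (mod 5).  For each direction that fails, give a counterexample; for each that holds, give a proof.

Not equivalent: only (⇐) holds.

(⟸) If m ≡ 0 (mod 9) and m ≡ 4 (mod 5), then by the Chinese remainder theorem m ≡ 9 (mod 45). Since 9 ≡ 0 (mod 3) and 3 ∣ 45, we get m ≡ 0 (mod 3).

(⟹) This fails: m = 0 gives 0 ≡ 0 (mod 3) but 0 ≡ 0 (mod 5), so the conjunction on the right does not hold.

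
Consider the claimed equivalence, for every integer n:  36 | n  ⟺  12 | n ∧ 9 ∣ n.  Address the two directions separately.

Both implications hold.

(→) If 36 ∣ n, write n = 36q. Since 36 = 3·12, n = 12·(3q), so 12 ∣ n; and since 36 = 4·9, n = 9·(4q), so 9 ∣ n.

(←) Suppose 12 ∣ n and 9 ∣ n. Any common multiple of 12 and 9 is a multiple of their lcm; here lcm(12, 9) = 12·9/gcd(12, 9) = 108/3 = 36, so 36 ∣ n.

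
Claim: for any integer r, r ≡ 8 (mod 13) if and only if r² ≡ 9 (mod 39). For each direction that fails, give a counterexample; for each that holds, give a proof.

Neither implication holds.

Forward direction. This fails: take r = 8. Then 8 ≡ 8 (mod 13), but 8² = 64 ≡ 25 (mod 39), not 9.

Converse. This fails: take r = 3. Then 3² = 9 ≡ 9 (mod 39), yet 3 ≡ 3 (mod 13), not 8.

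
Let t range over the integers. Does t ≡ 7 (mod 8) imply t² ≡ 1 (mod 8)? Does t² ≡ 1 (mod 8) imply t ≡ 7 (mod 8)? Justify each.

(⟹) Suppose t ≡ 7 (mod 8). Write t = 8j + 7. Then (8j + 7)² = 64j² + 112j + 49 = 8(8j² + 14j + 6) + 1, so t² ≡ 1 (mod 8).

(⟸) This fails: take t = 1. Then 1² = 1 ≡ 1 (mod 8), yet 1 ≡ 1 (mod 8), not 7.

The forward direction holds; the converse fails.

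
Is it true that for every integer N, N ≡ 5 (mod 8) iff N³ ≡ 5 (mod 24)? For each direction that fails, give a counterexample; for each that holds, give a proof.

Forward direction. This fails: take N = 13. Then 13 ≡ 5 (mod 8), but 13³ = 2197 ≡ 13 (mod 24), not 5.

Converse. The residues r modulo 24 with r³ ≡ 5 (mod 24) are exactly {5}, and each is ≡ 5 (mod 8).

Only the converse holds.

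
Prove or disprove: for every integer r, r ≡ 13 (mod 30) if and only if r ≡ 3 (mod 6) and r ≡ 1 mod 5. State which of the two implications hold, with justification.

[⇒] This fails: r = 13 gives 13 ≡ 13 (mod 30) but 13 ≡ 1 (mod 6), so the conjunction on the right does not hold.

[⇐] This fails: r = 21 satisfies both congruences on the right (21 ≡ 3 mod 6 and 21 ≡ 1 mod 5) yet 21 ≡ 21 (mod 30), not 13.

Neither implication holds.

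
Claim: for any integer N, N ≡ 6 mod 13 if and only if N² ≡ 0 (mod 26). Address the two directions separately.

(⇒) This fails: take N = 6. Then 6 ≡ 6 (mod 13), but 6² = 36 ≡ 10 (mod 26), not 0.

(⇐) This fails: take N = 0. Then 0² = 0 ≡ 0 (mod 26), yet 0 ≡ 0 (mod 13), not 6.

Neither implication holds.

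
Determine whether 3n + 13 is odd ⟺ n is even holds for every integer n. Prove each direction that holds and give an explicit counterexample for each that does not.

Forward direction. Suppose 3n + 13 is odd. Since 3 is odd, 3n and n have the same parity, so 3n + 13 ≡ n + 13 (mod 2). As 13 is odd, 3n + 13 is odd exactly when n is even. Thus n is even.

Converse. Suppose n is even; write n = 2j. Then 3n + 13 = 3·(2j) + 13 = 2·3j + 13, which is odd.

The biconditional holds.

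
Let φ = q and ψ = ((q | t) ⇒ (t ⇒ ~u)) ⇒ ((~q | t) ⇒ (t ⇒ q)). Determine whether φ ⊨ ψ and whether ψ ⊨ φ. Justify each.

Only the forward direction holds.

(⇒) Assume the antecedent. If q is true, the consequent reduces to true regardless of the other variables. If q is false, the antecedent cannot hold. Either way the consequent holds.

(⇐) This fails. Under q = F, t = F, u = F, the left side is false but the right side is true.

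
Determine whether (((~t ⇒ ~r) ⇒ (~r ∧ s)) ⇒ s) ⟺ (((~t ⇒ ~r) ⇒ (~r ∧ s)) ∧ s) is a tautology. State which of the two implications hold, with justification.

(⟹) This fails. Under r = F, s = F, t = F, the left side is true but the right side is false.

(⟸) Assume the antecedent. If r is true, the antecedent forces (r = T, s = T, t = F), and ((~t ⇒ ~r) ⇒ (~r ∧ s)) ⇒ s holds there. If r is false, ((~t ⇒ ~r) ⇒ (~r ∧ s)) ⇒ s reduces to true regardless of the other variables. Either way ((~t ⇒ ~r) ⇒ (~r ∧ s)) ⇒ s holds.

The forward direction fails; the converse holds.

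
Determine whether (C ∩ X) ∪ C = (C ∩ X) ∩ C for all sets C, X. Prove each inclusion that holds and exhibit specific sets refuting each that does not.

(⊆) fails; (⊇) holds.

(⊆) This inclusion fails. Take C = {1}, X = ∅; then 1 ∈ (C ∩ X) ∪ C but 1 ∉ (C ∩ X) ∩ C.

(⊇) Let x ∈ (C ∩ X) ∩ C. Then x ∈ C ∩ X, from which x ∈ (C ∩ X) ∪ C.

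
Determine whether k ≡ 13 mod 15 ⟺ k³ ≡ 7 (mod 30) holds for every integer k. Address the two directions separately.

(⇒) This fails: take k = 28. Then 28 ≡ 13 (mod 15), but 28³ = 21952 ≡ 22 (mod 30), not 7.

(⇐) Conversely, the residues r modulo 30 with r³ ≡ 7 (mod 30) are exactly {13}, and each is ≡ 13 (mod 15).

Only the converse holds.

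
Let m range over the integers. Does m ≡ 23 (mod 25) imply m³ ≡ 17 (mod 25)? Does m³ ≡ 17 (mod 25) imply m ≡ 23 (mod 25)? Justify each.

Converse. Suppose m³ ≡ 17 (mod 25). The only residue r in {0, …, 24} with r³ ≡ 17 (mod 25) is r = 23, so m ≡ 23 (mod 25).

Forward direction. Suppose m ≡ 23 (mod 25). Write m = 25j + 23. Then (25j + 23)³ = 15625j³ + 43125j² + 39675j + 12167 = 25(625j³ + 1725j² + 1587j + 486) + 17, so m³ ≡ 17 (mod 25).

Both implications hold.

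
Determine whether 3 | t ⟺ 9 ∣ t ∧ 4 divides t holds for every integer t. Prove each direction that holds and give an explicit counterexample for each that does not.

Not equivalent: only (⇐) holds.

[⇒] This fails: take t = 3. Certainly 3 ∣ 3, but 9 ∤ 3.

[⇐] Suppose 9 ∣ t and 4 ∣ t. Any common multiple of 9 and 4 is a multiple of their lcm; here gcd(9, 4) = 1, so lcm(9, 4) = 9·4 = 36, so 36 ∣ t. Since 3 ∣ 36, it follows that 3 ∣ t.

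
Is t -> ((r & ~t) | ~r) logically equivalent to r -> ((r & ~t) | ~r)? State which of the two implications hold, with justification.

(⟹) Assume the antecedent. If r is true, the antecedent forces (r = T, t = F), and r -> ((r & ~t) | ~r) holds there. If r is false, r -> ((r & ~t) | ~r) reduces to true regardless of the other variables. Either way r -> ((r & ~t) | ~r) holds.

(⟸) Assume the antecedent. If r is true, the antecedent forces (r = T, t = F), and t -> ((r & ~t) | ~r) holds there. If r is false, t -> ((r & ~t) | ~r) reduces to true regardless of the other variables. Either way t -> ((r & ~t) | ~r) holds.

Equivalent; both directions hold.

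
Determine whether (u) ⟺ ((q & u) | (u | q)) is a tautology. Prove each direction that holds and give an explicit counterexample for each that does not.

Not equivalent: only (⇒) holds.

(→) Assume the antecedent. If q is true, (q & u) | (u | q) reduces to true regardless of the other variables. If q is false, the antecedent forces (q = F, u = T), and (q & u) | (u | q) holds there. Either way (q & u) | (u | q) holds.

(←) This fails. Under q = T, u = F, the left side is false but the right side is true.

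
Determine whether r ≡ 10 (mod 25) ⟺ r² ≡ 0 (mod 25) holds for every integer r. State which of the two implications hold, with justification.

Only the forward direction holds.

(→) Suppose r ≡ 10 (mod 25). Write r = 25j + 10. Then (25j + 10)² = 625j² + 500j + 100 = 25(25j² + 20j + 4) + 0, so r² ≡ 0 (mod 25).

(←) This fails: take r = 0. Then 0² = 0 ≡ 0 (mod 25), yet 0 ≡ 0 (mod 25), not 10.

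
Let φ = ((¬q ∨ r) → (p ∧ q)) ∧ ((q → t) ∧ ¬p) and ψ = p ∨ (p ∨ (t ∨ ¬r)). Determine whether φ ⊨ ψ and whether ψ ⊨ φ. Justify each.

The forward direction holds; the converse fails.

(→) Assume the antecedent. If r is true, the antecedent cannot hold. If r is false, p ∨ (p ∨ (t ∨ ¬r)) reduces to true regardless of the other variables. Either way p ∨ (p ∨ (t ∨ ¬r)) holds.

(←) This fails. Under r = F, t = F, q = F, p = F, the left side is false but the right side is true.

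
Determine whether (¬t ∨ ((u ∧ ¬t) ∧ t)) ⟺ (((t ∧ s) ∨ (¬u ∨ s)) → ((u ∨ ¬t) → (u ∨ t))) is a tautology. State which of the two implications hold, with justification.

(→) This fails. Under s = F, t = F, u = F, the left side is true but the right side is false.

(←) This fails. Under s = F, t = T, u = F, the left side is false but the right side is true.

(⇒) fails and (⇐) fails.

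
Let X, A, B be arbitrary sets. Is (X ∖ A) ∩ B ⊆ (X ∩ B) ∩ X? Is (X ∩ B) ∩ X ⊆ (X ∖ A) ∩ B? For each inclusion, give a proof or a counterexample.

(⊆) holds; (⊇) fails.

Forward inclusion. Let x ∈ (X ∖ A) ∩ B. Then x ∈ X ∩ B and x ∉ A, from which x ∈ (X ∩ B) ∩ X.

Reverse inclusion. This inclusion fails. Take X = {1}, A = {1}, B = {1}; then 1 ∈ (X ∩ B) ∩ X but 1 ∉ (X ∖ A) ∩ B.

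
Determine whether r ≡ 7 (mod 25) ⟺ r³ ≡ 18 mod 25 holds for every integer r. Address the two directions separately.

Both directions hold.

(→) Suppose r ≡ 7 (mod 25). Write r = 25j + 7. Then (25j + 7)³ = 15625j³ + 13125j² + 3675j + 343 = 25(625j³ + 525j² + 147j + 13) + 18, so r³ ≡ 18 (mod 25).

(←) Conversely, suppose r³ ≡ 18 (mod 25). The only residue r in {0, …, 24} with r³ ≡ 18 (mod 25) is r = 7, so r ≡ 7 (mod 25).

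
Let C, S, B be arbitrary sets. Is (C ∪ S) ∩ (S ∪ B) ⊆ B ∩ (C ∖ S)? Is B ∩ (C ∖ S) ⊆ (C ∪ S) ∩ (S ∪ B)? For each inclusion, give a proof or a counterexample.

Only the reverse inclusion holds.

(⊇) Let x ∈ B ∩ (C ∖ S). Then x ∈ C ∩ B and x ∉ S, from which x ∈ (C ∪ S) ∩ (S ∪ B).

(⊆) This inclusion fails. Take C = ∅, S = {1}, B = ∅; then 1 ∈ (C ∪ S) ∩ (S ∪ B) but 1 ∉ B ∩ (C ∖ S).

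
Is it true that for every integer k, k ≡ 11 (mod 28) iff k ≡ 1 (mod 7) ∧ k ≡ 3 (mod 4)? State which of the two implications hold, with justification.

Both directions fail.

(→) This fails: k = 11 gives 11 ≡ 11 (mod 28) but 11 ≡ 4 (mod 7), so the conjunction on the right does not hold.

(←) This fails: k = 15 satisfies both congruences on the right (15 ≡ 1 mod 7 and 15 ≡ 3 mod 4) yet 15 ≡ 15 (mod 28), not 11.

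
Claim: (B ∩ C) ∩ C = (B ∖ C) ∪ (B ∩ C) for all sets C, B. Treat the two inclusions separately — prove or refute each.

The sets are not equal: only the forward inclusion holds.

(⊆) Let x ∈ (B ∩ C) ∩ C. Then x ∈ C ∩ B, from which x ∈ (B ∖ C) ∪ (B ∩ C).

(⊇) This inclusion fails. Take C = ∅, B = {1}; then 1 ∈ (B ∖ C) ∪ (B ∩ C) but 1 ∉ (B ∩ C) ∩ C.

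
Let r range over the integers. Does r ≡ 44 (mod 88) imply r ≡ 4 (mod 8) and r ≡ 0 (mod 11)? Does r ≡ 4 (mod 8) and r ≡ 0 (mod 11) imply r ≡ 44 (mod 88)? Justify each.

Equivalent; both directions hold.

[⇒] Suppose r ≡ 44 (mod 88); write r = 88j + 44. Since 8 ∣ 88, reducing mod 8 gives r ≡ 44 ≡ 4 (mod 8); since 11 ∣ 88, reducing mod 11 gives r ≡ 44 ≡ 0 (mod 11).

[⇐] Conversely, if r ≡ 4 (mod 8) and r ≡ 0 (mod 11), then by the Chinese remainder theorem r ≡ 44 (mod 88). This is exactly r ≡ 44 (mod 88).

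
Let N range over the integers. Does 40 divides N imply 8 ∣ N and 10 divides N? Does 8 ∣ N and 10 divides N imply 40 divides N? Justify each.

Both directions hold.

(→) If 40 ∣ N, write N = 40q. Since 40 = 5·8, N = 8·(5q), so 8 ∣ N; and since 40 = 4·10, N = 10·(4q), so 10 ∣ N.

(←) Suppose 8 ∣ N and 10 ∣ N. Any common multiple of 8 and 10 is a multiple of their lcm; here lcm(8, 10) = 8·10/gcd(8, 10) = 80/2 = 40, so 40 ∣ N.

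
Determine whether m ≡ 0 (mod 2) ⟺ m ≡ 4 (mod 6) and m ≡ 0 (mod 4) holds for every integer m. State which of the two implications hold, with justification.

Only the reverse direction holds.

(⟸) If m ≡ 4 (mod 6) and m ≡ 0 (mod 4), then by the Chinese remainder theorem m ≡ 4 (mod 12). Since 4 ≡ 0 (mod 2) and 2 ∣ 12, we get m ≡ 0 (mod 2).

(⟹) This fails: m = 0 gives 0 ≡ 0 (mod 2) but 0 ≡ 0 (mod 6), so the conjunction on the right does not hold.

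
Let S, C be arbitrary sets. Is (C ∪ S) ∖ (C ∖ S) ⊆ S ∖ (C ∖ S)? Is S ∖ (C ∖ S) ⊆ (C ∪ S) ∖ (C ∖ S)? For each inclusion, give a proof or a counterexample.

The two sets are equal.

(⟹) Let x ∈ (C ∪ S) ∖ (C ∖ S). Then either x ∈ S and x ∉ C; or x ∈ S ∩ C. In each case x ∈ S ∖ (C ∖ S), so (C ∪ S) ∖ (C ∖ S) ⊆ S ∖ (C ∖ S).

(⟸) Let x ∈ S ∖ (C ∖ S). Then either x ∈ S and x ∉ C; or x ∈ S ∩ C. In each case x ∈ (C ∪ S) ∖ (C ∖ S), so S ∖ (C ∖ S) ⊆ (C ∪ S) ∖ (C ∖ S).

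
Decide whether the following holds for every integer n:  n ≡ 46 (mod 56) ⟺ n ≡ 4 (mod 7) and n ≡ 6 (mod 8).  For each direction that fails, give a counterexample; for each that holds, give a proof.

(⇒) Suppose n ≡ 46 (mod 56); write n = 56j + 46. Since 7 ∣ 56, reducing mod 7 gives n ≡ 46 ≡ 4 (mod 7); since 8 ∣ 56, reducing mod 8 gives n ≡ 46 ≡ 6 (mod 8).

(⇐) Conversely, if n ≡ 4 (mod 7) and n ≡ 6 (mod 8), then by the Chinese remainder theorem n ≡ 46 (mod 56). This is exactly n ≡ 46 (mod 56).

The biconditional holds.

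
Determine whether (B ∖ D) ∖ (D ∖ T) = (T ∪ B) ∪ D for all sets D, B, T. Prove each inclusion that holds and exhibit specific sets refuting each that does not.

Only the forward inclusion holds.

Forward inclusion. Let x ∈ (B ∖ D) ∖ (D ∖ T). Then either x ∈ B and x ∉ D, T; or x ∈ B ∩ T and x ∉ D. In each case x ∈ (T ∪ B) ∪ D, so (B ∖ D) ∖ (D ∖ T) ⊆ (T ∪ B) ∪ D.

Reverse inclusion. This inclusion fails. Take D = {1}, B = ∅, T = ∅; then 1 ∈ (T ∪ B) ∪ D but 1 ∉ (B ∖ D) ∖ (D ∖ T).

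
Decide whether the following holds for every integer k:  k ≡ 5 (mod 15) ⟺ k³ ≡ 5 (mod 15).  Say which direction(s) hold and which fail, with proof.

Both directions hold.

[⇒] Suppose k ≡ 5 (mod 15). Write k = 15j + 5. Then (15j + 5)³ = 3375j³ + 3375j² + 1125j + 125 = 15(225j³ + 225j² + 75j + 8) + 5, so k³ ≡ 5 (mod 15).

[⇐] Conversely, suppose k³ ≡ 5 (mod 15). The only residue r in {0, …, 14} with r³ ≡ 5 (mod 15) is r = 5, so k ≡ 5 (mod 15).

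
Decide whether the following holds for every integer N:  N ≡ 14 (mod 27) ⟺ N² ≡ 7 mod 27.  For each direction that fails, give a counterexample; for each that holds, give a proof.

(⇒) Suppose N ≡ 14 (mod 27). Write N = 27j + 14. Then (27j + 14)² = 729j² + 756j + 196 = 27(27j² + 28j + 7) + 7, so N² ≡ 7 (mod 27).

(⇐) This fails: take N = 13. Then 13² = 169 ≡ 7 (mod 27), yet 13 ≡ 13 (mod 27), not 14.

Only the forward direction holds.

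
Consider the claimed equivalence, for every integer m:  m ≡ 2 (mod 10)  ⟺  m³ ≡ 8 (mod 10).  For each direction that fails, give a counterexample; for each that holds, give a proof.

(⇒) Suppose m ≡ 2 (mod 10). Write m = 10j + 2. Then (10j + 2)³ = 1000j³ + 600j² + 120j + 8 = 10(100j³ + 60j² + 12j) + 8, so m³ ≡ 8 (mod 10).

(⇐) For the converse, argue contrapositively. If m ≢ 2 (mod 10), then m is congruent to one of 0, 1, 3, 4, 5, 6, 7, 8, 9 modulo 10, and these give m³ ≡ 0, 1, 7, 4, 5, 6, 3, 2, 9 respectively — never 8.

Both directions hold.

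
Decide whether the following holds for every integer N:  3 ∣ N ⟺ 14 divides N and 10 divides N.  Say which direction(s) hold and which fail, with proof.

[⇒] This fails: take N = 3. Certainly 3 ∣ 3, but 14 ∤ 3.

[⇐] This fails: take N = 70. Both 14 ∣ 70 and 10 ∣ 70, yet 70 is not a multiple of 3 (since 70 = 23·3 + 1), so 3 ∤ 70.

Both directions fail.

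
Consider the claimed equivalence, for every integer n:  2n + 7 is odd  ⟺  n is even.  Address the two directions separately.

[⇒] This fails: take n = 5. Then 2n + 7 = 17, which is odd, yet n = 5 is odd, not even.

[⇐] Suppose n is even. Since 2 is even, 2n is even for every n, so 2n + 7 has the same parity as 7, which is odd. Hence 2n + 7 is odd.

Only the converse holds.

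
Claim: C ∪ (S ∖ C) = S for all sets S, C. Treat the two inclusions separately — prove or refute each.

(⊆) fails; (⊇) holds.

(⊇) Let x ∈ S. Then either x ∈ S and x ∉ C; or x ∈ S ∩ C. In each case x ∈ C ∪ (S ∖ C), so S ⊆ C ∪ (S ∖ C).

(⊆) This inclusion fails. Take S = ∅, C = {1}; then 1 ∈ C ∪ (S ∖ C) but 1 ∉ S.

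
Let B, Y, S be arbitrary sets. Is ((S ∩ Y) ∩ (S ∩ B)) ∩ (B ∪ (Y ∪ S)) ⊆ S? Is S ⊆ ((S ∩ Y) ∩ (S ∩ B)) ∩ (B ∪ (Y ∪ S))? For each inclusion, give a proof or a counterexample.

(⊇) This inclusion fails. Take B = ∅, Y = ∅, S = {1}; then 1 ∈ S but 1 ∉ ((S ∩ Y) ∩ (S ∩ B)) ∩ (B ∪ (Y ∪ S)).

(⊆) Let x ∈ ((S ∩ Y) ∩ (S ∩ B)) ∩ (B ∪ (Y ∪ S)). Then x ∈ B ∩ Y ∩ S, from which x ∈ S.

(⊆) holds; (⊇) fails.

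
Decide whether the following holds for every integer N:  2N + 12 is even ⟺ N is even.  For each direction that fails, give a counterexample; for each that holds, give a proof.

Only the reverse direction holds.

Forward direction. This fails: take N = 5. Then 2N + 12 = 22, which is even, yet N = 5 is odd, not even.

Converse. Suppose N is even. Since 2 is even, 2N is even for every N, so 2N + 12 has the same parity as 12, which is even. Hence 2N + 12 is even.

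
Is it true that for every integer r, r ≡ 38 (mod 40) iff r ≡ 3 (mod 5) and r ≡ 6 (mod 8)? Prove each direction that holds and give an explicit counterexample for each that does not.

(⟹) Suppose r ≡ 38 (mod 40); write r = 40j + 38. Since 5 ∣ 40, reducing mod 5 gives r ≡ 38 ≡ 3 (mod 5); since 8 ∣ 40, reducing mod 8 gives r ≡ 38 ≡ 6 (mod 8).

(⟸) Conversely, if r ≡ 3 (mod 5) and r ≡ 6 (mod 8), then by the Chinese remainder theorem r ≡ 38 (mod 40). This is exactly r ≡ 38 (mod 40).

Both directions hold.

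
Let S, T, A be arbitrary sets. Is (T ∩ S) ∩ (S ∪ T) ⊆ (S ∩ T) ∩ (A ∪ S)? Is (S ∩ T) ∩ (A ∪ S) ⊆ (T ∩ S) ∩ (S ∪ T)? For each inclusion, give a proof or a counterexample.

Both inclusions hold; the sets are equal.

Forward inclusion. Let x ∈ (T ∩ S) ∩ (S ∪ T). Then either x ∈ S ∩ T and x ∉ A; or x ∈ S ∩ T ∩ A. In each case x ∈ (S ∩ T) ∩ (A ∪ S), so (T ∩ S) ∩ (S ∪ T) ⊆ (S ∩ T) ∩ (A ∪ S).

Reverse inclusion. Let x ∈ (S ∩ T) ∩ (A ∪ S). Then either x ∈ S ∩ T and x ∉ A; or x ∈ S ∩ T ∩ A. In each case x ∈ (T ∩ S) ∩ (S ∪ T), so (S ∩ T) ∩ (A ∪ S) ⊆ (T ∩ S) ∩ (S ∪ T).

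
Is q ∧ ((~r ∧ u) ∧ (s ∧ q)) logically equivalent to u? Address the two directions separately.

Only the forward implication holds.

Converse. This fails. Under u = T, q = F, s = F, r = F, the left side is false but the right side is true.

Forward direction. Assume the antecedent. If u is true, u reduces to true regardless of the other variables. If u is false, the antecedent cannot hold. Either way u holds.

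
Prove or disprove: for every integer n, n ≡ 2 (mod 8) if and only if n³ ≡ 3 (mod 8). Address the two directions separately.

(⇒) fails and (⇐) fails.

Forward direction. This fails: take n = 2. Then 2 ≡ 2 (mod 8), but 2³ = 8 ≡ 0 (mod 8), not 3.

Converse. This fails: take n = 3. Then 3³ = 27 ≡ 3 (mod 8), yet 3 ≡ 3 (mod 8), not 2.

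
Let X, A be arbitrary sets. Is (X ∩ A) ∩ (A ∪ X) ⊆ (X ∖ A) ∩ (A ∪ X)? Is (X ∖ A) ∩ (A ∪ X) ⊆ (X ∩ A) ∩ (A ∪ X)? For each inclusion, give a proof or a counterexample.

(⊆) This inclusion fails. Take X = {1}, A = {1}; then 1 ∈ (X ∩ A) ∩ (A ∪ X) but 1 ∉ (X ∖ A) ∩ (A ∪ X).

(⊇) This inclusion fails. Take X = {1}, A = ∅; then 1 ∈ (X ∖ A) ∩ (A ∪ X) but 1 ∉ (X ∩ A) ∩ (A ∪ X).

Both inclusions fail.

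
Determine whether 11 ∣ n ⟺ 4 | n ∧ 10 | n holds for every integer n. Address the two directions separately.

Neither implication holds.

(→) This fails: take n = 11. Certainly 11 ∣ 11, but 4 ∤ 11.

(←) This fails: take n = 20. Both 4 ∣ 20 and 10 ∣ 20, yet 20 is not a multiple of 11 (since 20 = 1·11 + 9), so 11 ∤ 20.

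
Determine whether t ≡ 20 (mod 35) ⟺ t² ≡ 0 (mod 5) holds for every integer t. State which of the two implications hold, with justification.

(⟹) Suppose t ≡ 20 (mod 35). Then t² ≡ 20² = 400 (mod 35), and since 5 ∣ 35, also t² ≡ 0 (mod 5).

(⟸) This fails: take t = 0. Then 0² = 0 ≡ 0 (mod 5), yet 0 ≡ 0 (mod 35), not 20.

Only the forward direction holds.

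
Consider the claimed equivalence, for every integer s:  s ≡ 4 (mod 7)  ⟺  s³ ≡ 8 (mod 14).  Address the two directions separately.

Neither direction holds.

[⇒] This fails: take s = 11. Then 11 ≡ 4 (mod 7), but 11³ = 1331 ≡ 1 (mod 14), not 8.

[⇐] This fails: take s = 2. Then 2³ = 8 ≡ 8 (mod 14), yet 2 ≡ 2 (mod 7), not 4.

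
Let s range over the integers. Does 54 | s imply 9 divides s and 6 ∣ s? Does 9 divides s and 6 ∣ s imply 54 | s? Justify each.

The forward direction holds; the converse fails.

(⟸) This fails: take s = 18. Both 9 ∣ 18 and 6 ∣ 18, yet 18 is not a multiple of 54 (since 18 = 0·54 + 18), so 54 ∤ 18.

(⟹) If 54 ∣ s, write s = 54q. Since 54 = 6·9, s = 9·(6q), so 9 ∣ s; and since 54 = 9·6, s = 6·(9q), so 6 ∣ s.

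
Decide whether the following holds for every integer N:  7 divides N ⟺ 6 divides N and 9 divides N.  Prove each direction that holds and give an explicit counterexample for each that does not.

(⇒) fails and (⇐) fails.

(⟹) This fails: take N = 7. Certainly 7 ∣ 7, but 6 ∤ 7.

(⟸) This fails: take N = 18. Both 6 ∣ 18 and 9 ∣ 18, yet 18 is not a multiple of 7 (since 18 = 2·7 + 4), so 7 ∤ 18.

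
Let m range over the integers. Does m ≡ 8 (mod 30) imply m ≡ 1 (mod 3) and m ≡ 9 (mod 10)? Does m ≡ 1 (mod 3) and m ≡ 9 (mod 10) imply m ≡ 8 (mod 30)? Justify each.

Both directions fail.

Forward direction. This fails: m = 8 gives 8 ≡ 8 (mod 30) but 8 ≡ 2 (mod 3), so the conjunction on the right does not hold.

Converse. This fails: m = 19 satisfies both congruences on the right (19 ≡ 1 mod 3 and 19 ≡ 9 mod 10) yet 19 ≡ 19 (mod 30), not 8.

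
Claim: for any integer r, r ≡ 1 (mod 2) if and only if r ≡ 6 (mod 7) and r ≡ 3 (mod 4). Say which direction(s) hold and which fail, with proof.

(⟹) This fails: r = 1 gives 1 ≡ 1 (mod 2) but 1 ≡ 1 (mod 7), so the conjunction on the right does not hold.

(⟸) Conversely, if r ≡ 6 (mod 7) and r ≡ 3 (mod 4), then by the Chinese remainder theorem r ≡ 27 (mod 28). Since 27 ≡ 1 (mod 2) and 2 ∣ 28, we get r ≡ 1 (mod 2).

Only the reverse direction holds.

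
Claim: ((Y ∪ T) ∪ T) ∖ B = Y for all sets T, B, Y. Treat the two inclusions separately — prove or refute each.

Forward inclusion. This inclusion fails. Take T = {1}, B = ∅, Y = ∅; then 1 ∈ ((Y ∪ T) ∪ T) ∖ B but 1 ∉ Y.

Reverse inclusion. This inclusion fails. Take T = ∅, B = {1}, Y = {1}; then 1 ∈ Y but 1 ∉ ((Y ∪ T) ∪ T) ∖ B.

(⊆) fails and (⊇) fails.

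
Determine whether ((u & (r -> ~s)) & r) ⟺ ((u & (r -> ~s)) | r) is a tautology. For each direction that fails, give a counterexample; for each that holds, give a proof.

Forward direction. Assume the antecedent. If s is true, the antecedent cannot hold. If s is false, the antecedent forces (s = F, r = T, u = T), and (u & (r -> ~s)) | r holds there. Either way (u & (r -> ~s)) | r holds.

Converse. This fails. Under s = F, r = T, u = F, the left side is false but the right side is true.

Only the forward direction holds.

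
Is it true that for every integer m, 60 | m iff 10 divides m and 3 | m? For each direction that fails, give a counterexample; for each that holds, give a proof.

(⟹) If 60 ∣ m, write m = 60q. Since 60 = 6·10, m = 10·(6q), so 10 ∣ m; and since 60 = 20·3, m = 3·(20q), so 3 ∣ m.

(⟸) This fails: take m = 30. Both 10 ∣ 30 and 3 ∣ 30, yet 30 is not a multiple of 60 (since 30 = 0·60 + 30), so 60 ∤ 30.

Not equivalent: only (⇒) holds.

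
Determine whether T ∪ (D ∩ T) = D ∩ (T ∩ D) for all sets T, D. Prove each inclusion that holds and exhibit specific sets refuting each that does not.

(⟹) This inclusion fails. Take T = {1}, D = ∅; then 1 ∈ T ∪ (D ∩ T) but 1 ∉ D ∩ (T ∩ D).

(⟸) Let x ∈ D ∩ (T ∩ D). Then x ∈ T ∩ D, from which x ∈ T ∪ (D ∩ T).

(⊆) fails; (⊇) holds.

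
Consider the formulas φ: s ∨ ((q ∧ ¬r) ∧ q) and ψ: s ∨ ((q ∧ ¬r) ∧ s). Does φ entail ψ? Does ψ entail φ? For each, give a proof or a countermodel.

(⇐) Assume the antecedent. If r is true, the antecedent forces (r = T, s = T, q = F) or (r = T, s = T, q = T), and s ∨ ((q ∧ ¬r) ∧ q) holds there. If r is false, the antecedent forces (r = F, s = T, q = F) or (r = F, s = T, q = T), and s ∨ ((q ∧ ¬r) ∧ q) holds there. Either way s ∨ ((q ∧ ¬r) ∧ q) holds.

(⇒) This fails. Under r = F, s = F, q = T, the left side is true but the right side is false.

Only the reverse direction holds.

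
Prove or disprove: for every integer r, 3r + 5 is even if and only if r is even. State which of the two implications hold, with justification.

Neither implication holds.

(⇒) This fails: r = 1 gives 3r + 5 = 8, which is even, but 1 is odd, not even.

(⇐) This also fails: r = 4 is even, but 3r + 5 = 17 is odd, not even.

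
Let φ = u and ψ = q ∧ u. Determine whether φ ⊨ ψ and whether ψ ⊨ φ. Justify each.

(⇐) Assume the antecedent. If u is true, u reduces to true regardless of the other variables. If u is false, the antecedent cannot hold. Either way u holds.

(⇒) This fails. Under u = T, q = F, the left side is true but the right side is false.

(⇒) fails; (⇐) holds.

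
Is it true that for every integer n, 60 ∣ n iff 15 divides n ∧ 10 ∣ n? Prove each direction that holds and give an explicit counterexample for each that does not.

The forward direction holds; the converse fails.

Forward direction. If 60 ∣ n, write n = 60q. Since 60 = 4·15, n = 15·(4q), so 15 ∣ n; and since 60 = 6·10, n = 10·(6q), so 10 ∣ n.

Converse. This fails: take n = 30. Both 15 ∣ 30 and 10 ∣ 30, yet 30 is not a multiple of 60 (since 30 = 0·60 + 30), so 60 ∤ 30.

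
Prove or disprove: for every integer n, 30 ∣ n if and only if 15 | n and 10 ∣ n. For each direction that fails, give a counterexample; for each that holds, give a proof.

(←) Suppose 15 ∣ n and 10 ∣ n. Any common multiple of 15 and 10 is a multiple of their lcm; here lcm(15, 10) = 15·10/gcd(15, 10) = 150/5 = 30, so 30 ∣ n.

(→) If 30 ∣ n, write n = 30q. Since 30 = 2·15, n = 15·(2q), so 15 ∣ n; and since 30 = 3·10, n = 10·(3q), so 10 ∣ n.

Equivalent; both directions hold.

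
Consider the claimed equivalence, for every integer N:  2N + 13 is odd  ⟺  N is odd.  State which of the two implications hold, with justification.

Forward direction. This fails: take N = 0. Then 2N + 13 = 13, which is odd, yet N = 0 is even, not odd.

Converse. Suppose N is odd. Since 2 is even, 2N is even for every N, so 2N + 13 has the same parity as 13, which is odd. Hence 2N + 13 is odd.

Only the converse holds.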